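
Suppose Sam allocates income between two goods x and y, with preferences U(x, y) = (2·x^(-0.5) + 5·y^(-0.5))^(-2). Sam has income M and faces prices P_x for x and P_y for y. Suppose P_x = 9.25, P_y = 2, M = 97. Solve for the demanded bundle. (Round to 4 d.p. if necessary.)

MU_x ∝ 2·x^(-1.5), MU_y ∝ 5·y^(-1.5), so MRS = (2/5)·(y/x)^(1.5) = P_x/P_y.
Hence y/x = ((5/2)·P_x/P_y)^(1/(1.5)), i.e. raised to the 2/3 power.
Substitute y = (y/x)·x into the budget: x* = M/(P_x + P_y·(y/x)).
Numerically y/x = 5.113299, so x* = 97/(9.25 + 2·5.113299) = 4.9803 and y* = 5.113299·4.9803 = 25.4659.

x* = 4.9803, y* = 25.4659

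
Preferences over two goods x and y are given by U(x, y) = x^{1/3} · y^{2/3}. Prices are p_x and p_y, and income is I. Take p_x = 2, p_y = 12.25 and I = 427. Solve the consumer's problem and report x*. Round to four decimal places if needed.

MU_x/MU_y = (1/3·y)/(2/3·x); tangency sets this equal to p_x/p_y.
So 1/3·p_y·y = 2/3·p_x·x; combined with the budget, a share 1/3 of income goes to x.
Demand: x*(p_x,p_y,I) = 1/3·I/p_x and y* = 2/3·I/p_y.
At p_x=2, p_y=12.25, I=427: x* = 1/3·427/2 = 71.1667.

x* = 71.1667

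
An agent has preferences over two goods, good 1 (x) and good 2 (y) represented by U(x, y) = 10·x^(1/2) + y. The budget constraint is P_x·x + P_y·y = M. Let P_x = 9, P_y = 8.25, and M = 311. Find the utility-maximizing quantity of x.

x* = 21.0069

Solve: √x = 5·P_y/P_x, so x*(P_x,P_y) = (5·P_y/P_x)², and y* = (M − P_x·x*)/P_y.
Plugging in: x* = (5·8.25/9)² = 21.0069.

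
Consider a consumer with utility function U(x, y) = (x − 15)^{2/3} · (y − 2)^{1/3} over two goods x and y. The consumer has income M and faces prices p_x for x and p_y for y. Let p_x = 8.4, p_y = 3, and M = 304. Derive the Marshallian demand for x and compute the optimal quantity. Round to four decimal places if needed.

Discretionary income = 304 − 15·8.4 − 2·3 = 172; x* = 15 + 2/3·172/8.4 = 28.6508.

x* = 28.6508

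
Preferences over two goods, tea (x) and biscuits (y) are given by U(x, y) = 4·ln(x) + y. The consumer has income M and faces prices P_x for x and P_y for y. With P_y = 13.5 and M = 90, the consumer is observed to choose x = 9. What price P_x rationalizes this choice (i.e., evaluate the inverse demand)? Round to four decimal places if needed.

P_x = 6

MU_x = 4/x, MU_y = 1. Tangency: 4/x = P_x/P_y.
So x*(P_x,P_y) = 4·P_y/P_x, independent of income; and y* = (M − 4·P_y)/P_y.
Set x* = 9 in the demand function and solve for P_x: P_x = 6.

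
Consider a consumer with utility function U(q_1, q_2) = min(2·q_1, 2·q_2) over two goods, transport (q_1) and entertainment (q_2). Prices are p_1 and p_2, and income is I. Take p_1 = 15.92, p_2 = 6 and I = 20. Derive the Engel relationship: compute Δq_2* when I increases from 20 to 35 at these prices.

Δq_2* = 0.6843

Leontief preferences: the optimum is at the kink where q_1/2 = q_2/2, i.e. q_2 = q_1.
Budget: p_1·q_1 + p_2·q_1 = I, so (2·p_1 + 2·p_2)·q_1 = 2·I.
Demand: q_1*(p_1,p_2,I) = 2·I/(2·p_1 + 2·p_2), q_2* = 2·I/(2·p_1 + 2·p_2).
Here 2·15.92 + 2·6 = 43.84, giving q_2* = 0.9124.
At I' = 35: q_2* = 1.5967. Change: 1.5967 − 0.9124 = 0.6843.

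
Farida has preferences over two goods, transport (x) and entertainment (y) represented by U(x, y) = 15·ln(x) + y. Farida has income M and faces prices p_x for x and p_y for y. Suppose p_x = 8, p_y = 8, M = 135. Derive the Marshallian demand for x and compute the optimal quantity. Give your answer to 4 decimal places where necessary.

Set MRS = p_x/p_y: (15/x)/1 = p_x/p_y.
So x*(p_x,p_y) = 15·p_y/p_x, independent of income; and y* = (M − 15·p_y)/p_y.
At the given prices: x* = 15·8/8 = 15.

x* = 15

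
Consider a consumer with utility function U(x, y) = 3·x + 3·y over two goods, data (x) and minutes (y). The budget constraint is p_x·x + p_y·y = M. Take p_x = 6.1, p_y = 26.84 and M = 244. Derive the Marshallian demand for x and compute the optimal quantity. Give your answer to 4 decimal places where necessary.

Linear utility — the consumer picks whichever good has higher MU/price: 3/6.1 = 0.4918 vs 3/26.84 = 0.1118.
x gives more utility per dollar, so spend all income on x: x* = M/p_x, y* = 0.
Numerically: x* = 40, y* = 0.

x* = 40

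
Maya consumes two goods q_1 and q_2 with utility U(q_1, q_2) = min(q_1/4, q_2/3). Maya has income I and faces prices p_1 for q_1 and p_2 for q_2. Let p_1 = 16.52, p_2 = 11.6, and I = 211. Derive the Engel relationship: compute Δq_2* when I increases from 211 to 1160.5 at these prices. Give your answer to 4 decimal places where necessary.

Δq_2* = 28.2365

Demand: q_1*(p_1,p_2,I) = 4·I/(4·p_1 + 3·p_2), q_2* = 3·I/(4·p_1 + 3·p_2).
Here 4·16.52 + 3·11.6 = 100.88, giving q_2* = 6.2748.
At I' = 1160.5: q_2* = 34.5113. Change: 34.5113 − 6.2748 = 28.2365.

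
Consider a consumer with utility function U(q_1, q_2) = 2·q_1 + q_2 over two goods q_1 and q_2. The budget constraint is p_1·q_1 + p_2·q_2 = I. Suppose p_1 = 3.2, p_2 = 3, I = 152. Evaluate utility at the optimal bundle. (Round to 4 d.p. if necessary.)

Perfect substitutes: compare marginal utility per dollar. 2/p_1 vs 1/p_2 → 0.625 vs 0.3333.
q_1 gives more utility per dollar, so spend all income on q_1: q_1* = I/p_1, q_2* = 0.
Numerically: q_1* = 47.5, q_2* = 0.
Utility at the optimum: U(47.5, 0) = 95.

V = 95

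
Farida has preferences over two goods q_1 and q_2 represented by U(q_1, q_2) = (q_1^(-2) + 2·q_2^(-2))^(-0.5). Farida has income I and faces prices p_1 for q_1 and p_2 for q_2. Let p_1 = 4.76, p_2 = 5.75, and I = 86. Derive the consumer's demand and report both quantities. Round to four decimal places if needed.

MRS = MU_q_1/MU_q_2 = (1/2)·(q_2/q_1)^(3). Set equal to p_1/p_2.
Hence q_2/q_1 = (2·p_1/p_2)^(1/(3)), i.e. raised to the 1/3 power.
With the ratio pinned down, the budget gives q_1* = I/(p_1 + p_2·(q_2/q_1)) and q_2* = (q_2/q_1)·q_1*.
Numerically q_2/q_1 = 1.183014, so q_1* = 86/(4.76 + 5.75·1.183014) = 7.4379 and q_2* = 1.183014·7.4379 = 8.7992.

q_1* = 7.4379, q_2* = 8.7992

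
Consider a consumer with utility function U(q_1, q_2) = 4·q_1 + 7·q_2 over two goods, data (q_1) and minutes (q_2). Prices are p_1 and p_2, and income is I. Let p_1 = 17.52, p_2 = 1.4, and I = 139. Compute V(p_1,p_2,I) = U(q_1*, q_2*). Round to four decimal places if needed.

V = 695

Perfect substitutes: compare marginal utility per dollar. 4/p_1 vs 7/p_2 → 0.2283 vs 5.
q_2 gives more utility per dollar, so spend all income on q_2: q_2* = I/p_2, q_1* = 0.
Numerically: q_1* = 0, q_2* = 99.2857.
Utility at the optimum: U(0, 99.2857) = 695.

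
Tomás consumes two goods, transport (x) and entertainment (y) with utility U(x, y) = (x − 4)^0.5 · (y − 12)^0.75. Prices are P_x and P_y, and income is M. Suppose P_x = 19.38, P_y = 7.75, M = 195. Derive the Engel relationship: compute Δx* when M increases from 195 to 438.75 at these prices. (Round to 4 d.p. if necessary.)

Δx* = 5.031

Let x' = x−4, y' = y−12. MRS = (2/3)·y'/x' = P_x/P_y.
After buying the subsistence bundle (4, 12), a share 0.4 of the remaining income goes to x: x* = 4 + 0.4·(M − 4P_x − 12P_y)/P_x.
Discretionary income = 195 − 4·19.38 − 12·7.75 = 24.48; x* = 4 + 0.4·24.48/19.38 = 4.5053.
At M' = 438.75: x* = 9.5362. Change: 9.5362 − 4.5053 = 5.031.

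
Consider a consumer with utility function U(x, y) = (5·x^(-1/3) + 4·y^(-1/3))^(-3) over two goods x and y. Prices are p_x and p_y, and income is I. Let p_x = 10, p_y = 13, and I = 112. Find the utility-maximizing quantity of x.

x* = 5.8847

Substitute y = (y/x)·x into the budget: x* = I/(p_x + p_y·(y/x)).
Numerically y/x = 0.6948, so x* = 112/(10 + 13·0.6948) = 5.8847.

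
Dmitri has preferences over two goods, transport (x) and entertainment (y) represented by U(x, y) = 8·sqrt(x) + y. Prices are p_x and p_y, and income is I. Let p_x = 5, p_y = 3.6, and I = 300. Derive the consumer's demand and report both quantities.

x* = 8.2944, y* = 71.8133

Thus x* = (4·p_y/p_x)² — independent of I — with the rest of income spent on y.
Plugging in: x* = (4·3.6/5)² = 8.2944, y* = 71.8133.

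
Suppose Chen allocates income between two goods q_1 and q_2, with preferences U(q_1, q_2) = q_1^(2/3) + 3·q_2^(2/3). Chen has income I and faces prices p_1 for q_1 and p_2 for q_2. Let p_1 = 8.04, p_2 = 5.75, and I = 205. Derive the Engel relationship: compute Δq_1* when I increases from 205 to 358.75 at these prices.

Numerically q_2/q_1 = 73.812238, so q_1* = 205/(8.04 + 5.75·73.812238) = 0.474.
At I' = 358.75: q_1* = 0.8296. Change: 0.8296 − 0.474 = 0.3555.

Δq_1* = 0.3555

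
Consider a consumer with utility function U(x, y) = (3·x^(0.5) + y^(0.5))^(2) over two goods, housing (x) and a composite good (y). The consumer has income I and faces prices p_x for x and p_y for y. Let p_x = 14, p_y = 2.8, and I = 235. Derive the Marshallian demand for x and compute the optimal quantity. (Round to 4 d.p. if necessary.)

x* = 10.7908

MRS = MU_x/MU_y = 3·(y/x)^(0.5). Set equal to p_x/p_y.
Solve for the ratio: y/x = [(1/3)·p_x/p_y]^(2).
Substitute y = (y/x)·x into the budget: x* = I/(p_x + p_y·(y/x)).
Numerically y/x = 2.777778, so x* = 235/(14 + 2.8·2.777778) = 10.7908.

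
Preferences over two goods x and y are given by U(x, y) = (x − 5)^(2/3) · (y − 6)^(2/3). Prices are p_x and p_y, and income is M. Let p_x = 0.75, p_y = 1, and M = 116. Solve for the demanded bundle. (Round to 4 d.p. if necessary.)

MRS = (y−6)/(x−5). Tangency with p_x/p_y gives y−6 = (p_x/p_y)·(x−5).
Substituting into the budget: x* = 5 + 0.5·(M − 5·p_x − 6·p_y)/p_x, and y* = 6 + 0.5·(…)/p_y.
Discretionary income = 116 − 5·0.75 − 6·1 = 106.25; x* = 5 + 0.5·106.25/0.75 = 75.8333; y* = 6 + 0.5·106.25/1 = 59.125.

x* = 75.8333, y* = 59.125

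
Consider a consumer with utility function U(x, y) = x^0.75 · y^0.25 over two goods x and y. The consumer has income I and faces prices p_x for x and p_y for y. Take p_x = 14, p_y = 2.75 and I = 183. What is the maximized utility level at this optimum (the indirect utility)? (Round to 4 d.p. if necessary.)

Tangency: MRS = 3·y/x = p_x/p_y.
So 0.75·p_y·y = 0.25·p_x·x; combined with the budget, a share 0.75 of income goes to x.
Demand: x*(p_x,p_y,I) = 0.75·I/p_x and y* = 0.25·I/p_y.
At p_x=14, p_y=2.75, I=183: x* = 0.75·183/14 = 9.8036, y* = 16.6364.
Utility at the optimum: U(9.8036, 16.6364) = 11.1893.

V = 11.1893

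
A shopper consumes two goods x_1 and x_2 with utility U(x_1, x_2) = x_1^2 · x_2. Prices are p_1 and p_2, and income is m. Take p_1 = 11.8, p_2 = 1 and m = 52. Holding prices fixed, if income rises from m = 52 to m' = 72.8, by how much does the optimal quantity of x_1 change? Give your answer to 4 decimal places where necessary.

Tangency: MRS = 2·x_2/x_1 = p_1/p_2.
So 2·p_2·x_2 = p_1·x_1; combined with the budget, a share 2/3 of income goes to x_1.
Demand: x_1*(p_1,p_2,m) = 2/3·m/p_1 and x_2* = 1/3·m/p_2.
At p_1=11.8, p_2=1, m=52: x_1* = 2/3·52/11.8 = 2.9379.
At m' = 72.8: x_1* = 4.113. Change: 4.113 − 2.9379 = 1.1751.

Δx_1* = 1.1751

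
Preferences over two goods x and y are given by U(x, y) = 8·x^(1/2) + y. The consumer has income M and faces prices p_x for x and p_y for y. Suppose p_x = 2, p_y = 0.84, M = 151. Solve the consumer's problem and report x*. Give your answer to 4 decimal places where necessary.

x* = 2.8224

Solve: √x = 4·p_y/p_x, so x*(p_x,p_y) = (4·p_y/p_x)², and y* = (M − p_x·x*)/p_y.
Plugging in: x* = (4·0.84/2)² = 2.8224.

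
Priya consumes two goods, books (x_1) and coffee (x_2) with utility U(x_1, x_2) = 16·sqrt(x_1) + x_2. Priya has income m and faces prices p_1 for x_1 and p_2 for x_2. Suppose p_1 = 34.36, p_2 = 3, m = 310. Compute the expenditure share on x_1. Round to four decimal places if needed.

Utility is quasi-linear in x_2; the FOC for x_1 is 8/√x_1 = p_1/p_2.
Solve: √x_1 = 8·p_2/p_1, so x_1*(p_1,p_2) = (8·p_2/p_1)², and x_2* = (m − p_1·x_1*)/p_2.
Plugging in: x_1* = (8·3/34.36)² = 0.4879, x_2* = 97.7454.
Expenditure on x_1: 34.36·0.4879 = 16.7637; share = 0.0541.

share on x_1 = 0.0541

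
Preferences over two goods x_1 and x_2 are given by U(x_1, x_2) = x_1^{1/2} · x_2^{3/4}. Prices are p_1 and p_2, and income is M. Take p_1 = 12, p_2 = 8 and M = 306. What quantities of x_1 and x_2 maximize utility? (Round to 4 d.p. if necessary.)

x_1* = 10.2, x_2* = 22.95

At p_1=12, p_2=8, M=306: x_1* = 0.4·306/12 = 10.2, x_2* = 22.95.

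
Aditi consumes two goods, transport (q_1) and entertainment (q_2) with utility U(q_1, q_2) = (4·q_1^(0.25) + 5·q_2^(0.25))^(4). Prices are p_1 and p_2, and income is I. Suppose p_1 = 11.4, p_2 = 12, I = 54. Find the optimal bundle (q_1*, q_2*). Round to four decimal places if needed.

Numerically q_2/q_1 = 1.25751, so q_1* = 54/(11.4 + 12·1.25751) = 2.0385 and q_2* = 1.25751·2.0385 = 2.5634.

q_1* = 2.0385, q_2* = 2.5634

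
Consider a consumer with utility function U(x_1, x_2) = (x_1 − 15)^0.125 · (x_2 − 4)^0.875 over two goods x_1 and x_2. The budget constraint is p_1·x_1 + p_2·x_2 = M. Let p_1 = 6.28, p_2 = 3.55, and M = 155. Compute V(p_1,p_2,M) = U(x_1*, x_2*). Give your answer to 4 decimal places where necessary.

MRS = (1/7)·(x_2−4)/(x_1−15). Tangency with p_1/p_2 gives x_2−4 = 7·(p_1/p_2)·(x_1−15).
Substituting into the budget: x_1* = 15 + 0.125·(M − 15·p_1 − 4·p_2)/p_1, and x_2* = 4 + 0.875·(…)/p_2.
Discretionary income = 155 − 15·6.28 − 4·3.55 = 46.6; x_1* = 15 + 0.125·46.6/6.28 = 15.9275; x_2* = 4 + 0.875·46.6/3.55 = 15.4859.
Utility at the optimum: U(15.9275, 15.4859) = 8.3861.

V = 8.3861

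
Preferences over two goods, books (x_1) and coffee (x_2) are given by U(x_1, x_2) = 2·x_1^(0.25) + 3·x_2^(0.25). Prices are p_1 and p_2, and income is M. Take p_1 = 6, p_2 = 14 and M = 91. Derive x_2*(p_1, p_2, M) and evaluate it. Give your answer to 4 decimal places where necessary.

x_2* = 3.6672

From the CES first-order condition, (2/3)·(x_2/x_1)^(0.75) = p_1/p_2.
Solve for the ratio: x_2/x_1 = [(3/2)·p_1/p_2]^(4/3).
With the ratio pinned down, the budget gives x_1* = M/(p_1 + p_2·(x_2/x_1)) and x_2* = (x_2/x_1)·x_1*.
Numerically x_2/x_1 = 0.554821, so x_1* = 91/(6 + 14·0.554821) = 6.6098 and x_2* = 0.554821·6.6098 = 3.6672.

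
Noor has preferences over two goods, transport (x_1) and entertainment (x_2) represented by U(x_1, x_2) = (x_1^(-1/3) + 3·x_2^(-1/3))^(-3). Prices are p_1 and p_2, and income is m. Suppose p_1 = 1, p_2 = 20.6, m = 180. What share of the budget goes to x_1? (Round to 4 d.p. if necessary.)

share on x_1 = 0.1708

From the CES first-order condition, (1/3)·(x_2/x_1)^(4/3) = p_1/p_2.
Solve for the ratio: x_2/x_1 = [3·p_1/p_2]^(0.75).
Substitute x_2 = (x_2/x_1)·x_1 into the budget: x_1* = m/(p_1 + p_2·(x_2/x_1)).
Numerically x_2/x_1 = 0.235744, so x_1* = 180/(1 + 20.6·0.235744) = 30.736 and x_2* = 0.235744·30.736 = 7.2458.
Expenditure on x_1: 1·30.736 = 30.736; share = 0.1708.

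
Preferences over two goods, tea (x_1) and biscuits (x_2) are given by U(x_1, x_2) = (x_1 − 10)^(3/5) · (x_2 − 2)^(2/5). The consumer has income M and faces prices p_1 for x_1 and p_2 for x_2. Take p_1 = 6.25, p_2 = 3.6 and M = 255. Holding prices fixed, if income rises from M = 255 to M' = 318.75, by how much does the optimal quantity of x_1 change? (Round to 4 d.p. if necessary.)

Δx_1* = 6.12

Let x_1' = x_1−10, x_2' = x_2−2. MRS = (3/2)·x_2'/x_1' = p_1/p_2.
After buying the subsistence bundle (10, 2), a share 0.6 of the remaining income goes to x_1: x_1* = 10 + 0.6·(M − 10p_1 − 2p_2)/p_1.
Discretionary income = 255 − 10·6.25 − 2·3.6 = 185.3; x_1* = 10 + 0.6·185.3/6.25 = 27.7888.
At M' = 318.75: x_1* = 33.9088. Change: 33.9088 − 27.7888 = 6.12.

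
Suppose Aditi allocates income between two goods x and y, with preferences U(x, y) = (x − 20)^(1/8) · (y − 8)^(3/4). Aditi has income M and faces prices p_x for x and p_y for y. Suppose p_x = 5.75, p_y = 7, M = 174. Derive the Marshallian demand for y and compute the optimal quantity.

y* = 8.3673

This is Cobb-Douglas in (x−20, y−8): tangency gives 0.125·p_y·(y−8) = 0.75·p_x·(x−20).
Substituting into the budget: x* = 20 + 1/7·(M − 20·p_x − 8·p_y)/p_x, and y* = 8 + 6/7·(…)/p_y.
Discretionary income = 174 − 20·5.75 − 8·7 = 3; y* = 8 + 6/7·3/7 = 8.3673.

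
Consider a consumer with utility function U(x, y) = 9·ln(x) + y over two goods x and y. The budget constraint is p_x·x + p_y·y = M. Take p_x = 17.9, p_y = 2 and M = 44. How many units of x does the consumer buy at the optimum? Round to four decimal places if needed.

Set MRS = p_x/p_y: (9/x)/1 = p_x/p_y.
So x*(p_x,p_y) = 9·p_y/p_x, independent of income; and y* = (M − 9·p_y)/p_y.
At the given prices: x* = 9·2/17.9 = 1.0056.

x* = 1.0056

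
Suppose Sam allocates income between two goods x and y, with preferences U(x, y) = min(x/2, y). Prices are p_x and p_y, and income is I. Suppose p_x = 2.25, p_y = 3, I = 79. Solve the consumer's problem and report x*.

x* = 21.0667

With perfect complements, no substitution: consume in ratio x:y = 2:1.
Budget: p_x·x + p_y·(1/2)·x = I, so (2·p_x + p_y)·x = 2·I.
Demand: x*(p_x,p_y,I) = 2·I/(2·p_x + p_y), y* = I/(2·p_x + p_y).
Here 2·2.25 + 3 = 7.5, giving x* = 21.0667.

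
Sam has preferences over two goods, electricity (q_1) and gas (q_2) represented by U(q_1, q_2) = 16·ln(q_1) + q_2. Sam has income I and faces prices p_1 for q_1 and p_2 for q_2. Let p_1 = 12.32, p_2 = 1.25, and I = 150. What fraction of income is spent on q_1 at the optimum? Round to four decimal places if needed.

share on q_1 = 0.1333

Set MRS = p_1/p_2: (16/q_1)/1 = p_1/p_2.
So q_1*(p_1,p_2) = 16·p_2/p_1, independent of income; and q_2* = (I − 16·p_2)/p_2.
At the given prices: q_1* = 16·1.25/12.32 = 1.6234, and q_2* = 104.
Expenditure on q_1: 12.32·1.6234 = 20; share = 0.1333.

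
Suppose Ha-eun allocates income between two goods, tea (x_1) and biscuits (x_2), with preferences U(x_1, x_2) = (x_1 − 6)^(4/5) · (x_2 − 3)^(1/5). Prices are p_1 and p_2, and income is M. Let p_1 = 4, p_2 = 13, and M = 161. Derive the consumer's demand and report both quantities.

MRS = 4·(x_2−3)/(x_1−6). Tangency with p_1/p_2 gives x_2−3 = (1/4)·(p_1/p_2)·(x_1−6).
Substituting into the budget: x_1* = 6 + 0.8·(M − 6·p_1 − 3·p_2)/p_1, and x_2* = 3 + 0.2·(…)/p_2.
Discretionary income = 161 − 6·4 − 3·13 = 98; x_1* = 6 + 0.8·98/4 = 25.6; x_2* = 3 + 0.2·98/13 = 4.5077.

x_1* = 25.6, x_2* = 4.5077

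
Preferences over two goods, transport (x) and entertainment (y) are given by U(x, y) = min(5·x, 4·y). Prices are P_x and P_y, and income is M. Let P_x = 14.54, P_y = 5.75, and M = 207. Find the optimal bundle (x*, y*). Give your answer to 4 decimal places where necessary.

x* = 9.5271, y* = 11.9089

With perfect complements, no substitution: consume in ratio x:y = 4:5.
Budget: P_x·x + P_y·(5/4)·x = M, so (4·P_x + 5·P_y)·x = 4·M.
Demand: x*(P_x,P_y,M) = 4·M/(4·P_x + 5·P_y), y* = 5·M/(4·P_x + 5·P_y).
Here 4·14.54 + 5·5.75 = 86.91, giving x* = 9.5271 and y* = 11.9089.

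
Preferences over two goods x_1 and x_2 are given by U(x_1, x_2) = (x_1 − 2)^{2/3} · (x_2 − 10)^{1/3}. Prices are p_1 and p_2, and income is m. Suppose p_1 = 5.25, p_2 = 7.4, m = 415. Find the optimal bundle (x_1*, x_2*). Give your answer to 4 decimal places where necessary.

x_1* = 43.9683, x_2* = 24.8874

MRS = 2·(x_2−10)/(x_1−2). Tangency with p_1/p_2 gives x_2−10 = (1/2)·(p_1/p_2)·(x_1−2).
After buying the subsistence bundle (2, 10), a share 2/3 of the remaining income goes to x_1: x_1* = 2 + 2/3·(m − 2p_1 − 10p_2)/p_1.
Discretionary income = 415 − 2·5.25 − 10·7.4 = 330.5; x_1* = 2 + 2/3·330.5/5.25 = 43.9683; x_2* = 10 + 1/3·330.5/7.4 = 24.8874.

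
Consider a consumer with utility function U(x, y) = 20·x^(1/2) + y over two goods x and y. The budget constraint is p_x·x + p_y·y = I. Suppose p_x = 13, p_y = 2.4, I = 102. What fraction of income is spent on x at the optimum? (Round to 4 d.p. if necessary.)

share on x = 0.4344

MU_x = 10/√x, MU_y = 1. Tangency: 10/√x = p_x/p_y.
Thus x* = (10·p_y/p_x)² — independent of I — with the rest of income spent on y.
Plugging in: x* = (10·2.4/13)² = 3.4083, y* = 24.0385.
Expenditure on x: 13·3.4083 = 44.3077; share = 0.4344.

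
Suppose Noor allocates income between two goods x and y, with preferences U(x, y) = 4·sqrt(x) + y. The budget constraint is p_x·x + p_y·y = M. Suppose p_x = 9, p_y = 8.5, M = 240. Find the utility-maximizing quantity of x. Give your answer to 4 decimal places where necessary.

Utility is quasi-linear in y; the FOC for x is 2/√x = p_x/p_y.
Thus x* = (2·p_y/p_x)² — independent of M — with the rest of income spent on y.
Plugging in: x* = (2·8.5/9)² = 3.5679.

x* = 3.5679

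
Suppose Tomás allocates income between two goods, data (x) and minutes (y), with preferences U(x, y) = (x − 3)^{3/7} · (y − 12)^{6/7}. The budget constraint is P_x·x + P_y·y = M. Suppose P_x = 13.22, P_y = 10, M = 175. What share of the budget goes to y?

MRS = (1/2)·(y−12)/(x−3). Tangency with P_x/P_y gives y−12 = 2·(P_x/P_y)·(x−3).
After buying the subsistence bundle (3, 12), a share 1/3 of the remaining income goes to x: x* = 3 + 1/3·(M − 3P_x − 12P_y)/P_x.
Discretionary income = 175 − 3·13.22 − 12·10 = 15.34; x* = 3 + 1/3·15.34/13.22 = 3.3868; y* = 12 + 2/3·15.34/10 = 13.0227.
Expenditure on y: 10·13.0227 = 130.2267; share = 0.7442.

share on y = 0.7442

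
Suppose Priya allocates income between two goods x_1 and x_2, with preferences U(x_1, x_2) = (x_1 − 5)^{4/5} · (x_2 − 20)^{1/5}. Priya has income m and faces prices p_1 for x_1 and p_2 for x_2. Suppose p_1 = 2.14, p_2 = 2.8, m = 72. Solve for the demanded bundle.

x_1* = 6.9813, x_2* = 20.3786

Discretionary income = 72 − 5·2.14 − 20·2.8 = 5.3; x_1* = 5 + 0.8·5.3/2.14 = 6.9813; x_2* = 20 + 0.2·5.3/2.8 = 20.3786.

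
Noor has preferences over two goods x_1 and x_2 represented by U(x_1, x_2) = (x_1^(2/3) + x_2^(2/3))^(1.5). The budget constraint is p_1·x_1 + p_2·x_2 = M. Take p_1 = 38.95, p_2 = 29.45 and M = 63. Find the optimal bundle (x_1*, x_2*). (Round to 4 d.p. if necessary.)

x_1* = 0.5883, x_2* = 1.3611

From the CES first-order condition, (x_2/x_1)^(1/3) = p_1/p_2.
Hence x_2/x_1 = (p_1/p_2)^(1/(1/3)), i.e. raised to the 3 power.
Substitute x_2 = (x_2/x_1)·x_1 into the budget: x_1* = M/(p_1 + p_2·(x_2/x_1)).
Numerically x_2/x_1 = 2.313484, so x_1* = 63/(38.95 + 29.45·2.313484) = 0.5883 and x_2* = 2.313484·0.5883 = 1.3611.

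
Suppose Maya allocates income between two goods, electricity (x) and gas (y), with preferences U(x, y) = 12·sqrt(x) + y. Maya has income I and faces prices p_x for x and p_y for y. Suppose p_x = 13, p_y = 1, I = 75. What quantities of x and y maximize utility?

Thus x* = (6·p_y/p_x)² — independent of I — with the rest of income spent on y.
Plugging in: x* = (6·1/13)² = 0.213, y* = 72.2308.

x* = 0.213, y* = 72.2308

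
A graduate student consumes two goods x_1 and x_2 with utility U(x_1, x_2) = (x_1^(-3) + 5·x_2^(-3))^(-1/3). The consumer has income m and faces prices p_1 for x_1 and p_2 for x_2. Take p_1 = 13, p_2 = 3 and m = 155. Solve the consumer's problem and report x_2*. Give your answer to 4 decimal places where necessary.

From the CES first-order condition, (1/5)·(x_2/x_1)^(4) = p_1/p_2.
Solve for the ratio: x_2/x_1 = [5·p_1/p_2]^(0.25).
Substitute x_2 = (x_2/x_1)·x_1 into the budget: x_1* = m/(p_1 + p_2·(x_2/x_1)).
Numerically x_2/x_1 = 2.157486, so x_1* = 155/(13 + 3·2.157486) = 7.96 and x_2* = 2.157486·7.96 = 17.1735.

x_2* = 17.1735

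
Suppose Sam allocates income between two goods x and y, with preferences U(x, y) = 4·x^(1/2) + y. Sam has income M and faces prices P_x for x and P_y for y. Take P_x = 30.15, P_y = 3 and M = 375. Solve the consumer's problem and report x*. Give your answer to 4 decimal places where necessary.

Thus x* = (2·P_y/P_x)² — independent of M — with the rest of income spent on y.
Plugging in: x* = (2·3/30.15)² = 0.0396.

x* = 0.0396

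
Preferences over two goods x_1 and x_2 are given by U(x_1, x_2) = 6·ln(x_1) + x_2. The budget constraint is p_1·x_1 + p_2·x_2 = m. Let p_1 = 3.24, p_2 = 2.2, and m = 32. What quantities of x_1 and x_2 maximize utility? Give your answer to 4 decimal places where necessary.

x_1* = 4.0741, x_2* = 8.5455

MU_x_1 = 6/x_1, MU_x_2 = 1. Tangency: 6/x_1 = p_1/p_2.
So x_1*(p_1,p_2) = 6·p_2/p_1, independent of income; and x_2* = (m − 6·p_2)/p_2.
At the given prices: x_1* = 6·2.2/3.24 = 4.0741, and x_2* = 8.5455.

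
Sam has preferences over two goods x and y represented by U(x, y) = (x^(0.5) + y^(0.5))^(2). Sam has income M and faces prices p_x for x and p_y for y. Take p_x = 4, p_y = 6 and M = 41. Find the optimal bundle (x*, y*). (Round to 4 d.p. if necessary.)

x* = 6.15, y* = 2.7333

From the CES first-order condition, (y/x)^(0.5) = p_x/p_y.
Hence y/x = (p_x/p_y)^(1/(0.5)), i.e. raised to the 2 power.
With the ratio pinned down, the budget gives x* = M/(p_x + p_y·(y/x)) and y* = (y/x)·x*.
Numerically y/x = 0.444444, so x* = 41/(4 + 6·0.444444) = 6.15 and y* = 0.444444·6.15 = 2.7333.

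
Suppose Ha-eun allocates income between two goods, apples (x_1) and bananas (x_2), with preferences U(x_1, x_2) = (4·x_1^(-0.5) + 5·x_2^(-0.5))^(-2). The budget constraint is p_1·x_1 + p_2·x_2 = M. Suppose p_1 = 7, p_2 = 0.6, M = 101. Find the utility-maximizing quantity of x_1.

Numerically x_2/x_1 = 5.969041, so x_1* = 101/(7 + 0.6·5.969041) = 9.545.

x_1* = 9.545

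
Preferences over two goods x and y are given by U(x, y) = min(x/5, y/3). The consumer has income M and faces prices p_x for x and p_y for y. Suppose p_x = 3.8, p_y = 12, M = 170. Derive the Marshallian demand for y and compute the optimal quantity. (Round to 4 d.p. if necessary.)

y* = 9.2727

Leontief preferences: the optimum is at the kink where x/5 = y/3, i.e. y = (3/5)·x.
Budget: p_x·x + p_y·(3/5)·x = M, so (5·p_x + 3·p_y)·x = 5·M.
Demand: x*(p_x,p_y,M) = 5·M/(5·p_x + 3·p_y), y* = 3·M/(5·p_x + 3·p_y).
Here 5·3.8 + 3·12 = 55, giving y* = 9.2727.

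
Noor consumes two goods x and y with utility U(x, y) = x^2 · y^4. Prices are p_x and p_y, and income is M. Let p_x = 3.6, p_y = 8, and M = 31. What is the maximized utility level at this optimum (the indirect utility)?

V = 366.9422

MU_x/MU_y = (2·y)/(4·x); tangency sets this equal to p_x/p_y.
So 2·p_y·y = 4·p_x·x; combined with the budget, a share 1/3 of income goes to x.
Demand: x*(p_x,p_y,M) = 1/3·M/p_x and y* = 2/3·M/p_y.
At p_x=3.6, p_y=8, M=31: x* = 1/3·31/3.6 = 2.8704, y* = 2.5833.
Utility at the optimum: U(2.8704, 2.5833) = 366.9422.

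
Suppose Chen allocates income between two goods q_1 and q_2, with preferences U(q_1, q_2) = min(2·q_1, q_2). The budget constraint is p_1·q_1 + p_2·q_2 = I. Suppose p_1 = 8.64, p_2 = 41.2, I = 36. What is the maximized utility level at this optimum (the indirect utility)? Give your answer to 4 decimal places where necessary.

V = 0.7909

Demand: q_1*(p_1,p_2,I) = I/(p_1 + 2·p_2), q_2* = 2·I/(p_1 + 2·p_2).
Here 8.64 + 2·41.2 = 91.04, giving q_1* = 0.3954 and q_2* = 0.7909.
Utility at the optimum: U(0.3954, 0.7909) = 0.7909.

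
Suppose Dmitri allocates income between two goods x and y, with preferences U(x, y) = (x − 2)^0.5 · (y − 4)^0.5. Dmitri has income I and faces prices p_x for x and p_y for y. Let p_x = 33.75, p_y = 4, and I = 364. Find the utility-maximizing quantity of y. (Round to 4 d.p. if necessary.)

y* = 39.0625

MRS = (y−4)/(x−2). Tangency with p_x/p_y gives y−4 = (p_x/p_y)·(x−2).
After buying the subsistence bundle (2, 4), a share 0.5 of the remaining income goes to x: x* = 2 + 0.5·(I − 2p_x − 4p_y)/p_x.
Discretionary income = 364 − 2·33.75 − 4·4 = 280.5; y* = 4 + 0.5·280.5/4 = 39.0625.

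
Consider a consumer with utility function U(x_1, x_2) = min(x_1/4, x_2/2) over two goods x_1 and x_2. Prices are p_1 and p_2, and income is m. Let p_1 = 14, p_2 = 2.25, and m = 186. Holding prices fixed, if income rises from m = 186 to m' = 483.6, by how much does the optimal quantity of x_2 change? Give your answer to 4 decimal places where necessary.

Δx_2* = 9.838

Leontief preferences: the optimum is at the kink where x_1/4 = x_2/2, i.e. x_2 = (1/2)·x_1.
Budget: p_1·x_1 + p_2·(1/2)·x_1 = m, so (4·p_1 + 2·p_2)·x_1 = 4·m.
Demand: x_1*(p_1,p_2,m) = 4·m/(4·p_1 + 2·p_2), x_2* = 2·m/(4·p_1 + 2·p_2).
Here 4·14 + 2·2.25 = 60.5, giving x_2* = 6.1488.
At m' = 483.6: x_2* = 15.9868. Change: 15.9868 − 6.1488 = 9.838.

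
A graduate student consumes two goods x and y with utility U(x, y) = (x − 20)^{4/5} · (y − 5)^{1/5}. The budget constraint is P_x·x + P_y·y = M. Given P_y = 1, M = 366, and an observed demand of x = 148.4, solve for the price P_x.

This is Cobb-Douglas in (x−20, y−5): tangency gives 0.8·P_y·(y−5) = 0.2·P_x·(x−20).
Substituting into the budget: x* = 20 + 0.8·(M − 20·P_x − 5·P_y)/P_x, and y* = 5 + 0.2·(…)/P_y.
Set x* = 148.4 in the demand function and solve for P_x: P_x = 2.

P_x = 2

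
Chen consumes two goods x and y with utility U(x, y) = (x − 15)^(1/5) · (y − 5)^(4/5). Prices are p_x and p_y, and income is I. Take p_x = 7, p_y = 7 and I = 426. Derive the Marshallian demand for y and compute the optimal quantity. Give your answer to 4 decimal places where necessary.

y* = 37.6857

Let x' = x−15, y' = y−5. MRS = (1/4)·y'/x' = p_x/p_y.
After buying the subsistence bundle (15, 5), a share 0.2 of the remaining income goes to x: x* = 15 + 0.2·(I − 15p_x − 5p_y)/p_x.
Discretionary income = 426 − 15·7 − 5·7 = 286; y* = 5 + 0.8·286/7 = 37.6857.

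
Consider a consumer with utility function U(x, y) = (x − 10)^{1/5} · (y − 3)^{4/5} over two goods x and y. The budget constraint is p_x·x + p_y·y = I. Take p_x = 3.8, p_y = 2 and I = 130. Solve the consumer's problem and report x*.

x* = 14.5263

After buying the subsistence bundle (10, 3), a share 0.2 of the remaining income goes to x: x* = 10 + 0.2·(I − 10p_x − 3p_y)/p_x.
Discretionary income = 130 − 10·3.8 − 3·2 = 86; x* = 10 + 0.2·86/3.8 = 14.5263.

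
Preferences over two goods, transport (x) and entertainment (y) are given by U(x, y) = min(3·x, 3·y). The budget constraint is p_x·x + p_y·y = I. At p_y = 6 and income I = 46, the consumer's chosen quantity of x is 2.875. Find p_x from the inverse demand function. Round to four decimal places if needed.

With perfect complements, no substitution: consume in ratio x:y = 3:3.
Budget: p_x·x + p_y·x = I, so (3·p_x + 3·p_y)·x = 3·I.
Demand: x*(p_x,p_y,I) = 3·I/(3·p_x + 3·p_y), y* = 3·I/(3·p_x + 3·p_y).
Set x* = 2.875 in the demand function and solve for p_x: p_x = 10.

p_x = 10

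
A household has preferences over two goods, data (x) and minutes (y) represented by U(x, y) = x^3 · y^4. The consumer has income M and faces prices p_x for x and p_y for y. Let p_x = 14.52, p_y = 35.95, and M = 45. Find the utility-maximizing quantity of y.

MU_x/MU_y = (3·y)/(4·x); tangency sets this equal to p_x/p_y.
Rearranging, p_y·y = (4/3)·p_x·x. Substituting into the budget gives p_x·x·(1 + (4/3)) = M.
Demand: x*(p_x,p_y,M) = 3/7·M/p_x and y* = 4/7·M/p_y.
At p_x=14.52, p_y=35.95, M=45: y* = 4/7·45/35.95 = 0.7153.

y* = 0.7153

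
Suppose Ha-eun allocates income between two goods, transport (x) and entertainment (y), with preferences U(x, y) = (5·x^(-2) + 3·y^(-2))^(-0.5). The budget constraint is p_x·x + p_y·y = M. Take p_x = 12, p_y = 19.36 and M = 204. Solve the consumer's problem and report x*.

x* = 7.8696

From the CES first-order condition, (5/3)·(y/x)^(3) = p_x/p_y.
Hence y/x = ((3/5)·p_x/p_y)^(1/(3)), i.e. raised to the 1/3 power.
With the ratio pinned down, the budget gives x* = M/(p_x + p_y·(y/x)) and y* = (y/x)·x*.
Numerically y/x = 0.719133, so x* = 204/(12 + 19.36·0.719133) = 7.8696.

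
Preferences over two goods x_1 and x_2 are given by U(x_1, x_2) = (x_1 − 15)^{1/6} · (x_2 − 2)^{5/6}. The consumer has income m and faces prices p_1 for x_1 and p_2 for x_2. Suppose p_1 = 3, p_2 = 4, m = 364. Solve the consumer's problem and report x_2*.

x_2* = 66.7917

This is Cobb-Douglas in (x_1−15, x_2−2): tangency gives 1/6·p_2·(x_2−2) = 5/6·p_1·(x_1−15).
Substituting into the budget: x_1* = 15 + 1/6·(m − 15·p_1 − 2·p_2)/p_1, and x_2* = 2 + 5/6·(…)/p_2.
Discretionary income = 364 − 15·3 − 2·4 = 311; x_2* = 2 + 5/6·311/4 = 66.7917.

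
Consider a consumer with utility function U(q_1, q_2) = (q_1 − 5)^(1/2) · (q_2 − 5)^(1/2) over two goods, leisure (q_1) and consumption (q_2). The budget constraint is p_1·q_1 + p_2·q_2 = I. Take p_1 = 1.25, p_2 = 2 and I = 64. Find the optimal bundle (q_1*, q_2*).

After buying the subsistence bundle (5, 5), a share 0.5 of the remaining income goes to q_1: q_1* = 5 + 0.5·(I − 5p_1 − 5p_2)/p_1.
Discretionary income = 64 − 5·1.25 − 5·2 = 47.75; q_1* = 5 + 0.5·47.75/1.25 = 24.1; q_2* = 5 + 0.5·47.75/2 = 16.9375.

q_1* = 24.1, q_2* = 16.9375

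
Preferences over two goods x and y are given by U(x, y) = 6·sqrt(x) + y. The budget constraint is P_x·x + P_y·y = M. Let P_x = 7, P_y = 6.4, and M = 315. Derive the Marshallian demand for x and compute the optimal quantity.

x* = 7.5233

Plugging in: x* = (3·6.4/7)² = 7.5233.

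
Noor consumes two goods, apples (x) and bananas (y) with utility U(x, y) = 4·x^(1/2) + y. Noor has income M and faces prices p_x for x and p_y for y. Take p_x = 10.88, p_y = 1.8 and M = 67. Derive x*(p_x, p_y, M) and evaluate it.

x* = 0.1095

Utility is quasi-linear in y; the FOC for x is 2/√x = p_x/p_y.
Thus x* = (2·p_y/p_x)² — independent of M — with the rest of income spent on y.
Plugging in: x* = (2·1.8/10.88)² = 0.1095.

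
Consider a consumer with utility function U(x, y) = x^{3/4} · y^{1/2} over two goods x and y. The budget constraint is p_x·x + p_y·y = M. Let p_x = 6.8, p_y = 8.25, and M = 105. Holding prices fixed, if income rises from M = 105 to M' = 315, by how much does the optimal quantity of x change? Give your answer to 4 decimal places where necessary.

MU_x/MU_y = (0.75·y)/(0.5·x); tangency sets this equal to p_x/p_y.
So 0.75·p_y·y = 0.5·p_x·x; combined with the budget, a share 0.6 of income goes to x.
Demand: x*(p_x,p_y,M) = 0.6·M/p_x and y* = 0.4·M/p_y.
At p_x=6.8, p_y=8.25, M=105: x* = 0.6·105/6.8 = 9.2647.
At M' = 315: x* = 27.7941. Change: 27.7941 − 9.2647 = 18.5294.

Δx* = 18.5294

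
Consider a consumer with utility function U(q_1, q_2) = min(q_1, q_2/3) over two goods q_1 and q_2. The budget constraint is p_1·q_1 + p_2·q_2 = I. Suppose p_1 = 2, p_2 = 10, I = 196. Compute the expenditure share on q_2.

share on q_2 = 0.9375

Leontief preferences: the optimum is at the kink where q_1/1 = q_2/3, i.e. q_2 = 3·q_1.
Budget: p_1·q_1 + p_2·3·q_1 = I, so (p_1 + 3·p_2)·q_1 = I.
Demand: q_1*(p_1,p_2,I) = I/(p_1 + 3·p_2), q_2* = 3·I/(p_1 + 3·p_2).
Here 2 + 3·10 = 32, giving q_1* = 6.125 and q_2* = 18.375.
Expenditure on q_2: 10·18.375 = 183.75; share = 0.9375.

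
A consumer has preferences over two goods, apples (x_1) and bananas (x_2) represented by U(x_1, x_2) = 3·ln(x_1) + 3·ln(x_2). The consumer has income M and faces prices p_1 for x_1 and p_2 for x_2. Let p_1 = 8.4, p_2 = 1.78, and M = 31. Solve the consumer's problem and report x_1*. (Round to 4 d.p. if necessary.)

x_1* = 1.8452

The MRS is x_2/x_1. Set MRS = p_1/p_2.
Rearranging, p_2·x_2 = p_1·x_1. Substituting into the budget gives p_1·x_1·(1 + 1) = M.
Demand: x_1*(p_1,p_2,M) = 0.5·M/p_1 and x_2* = 0.5·M/p_2.
At p_1=8.4, p_2=1.78, M=31: x_1* = 0.5·31/8.4 = 1.8452.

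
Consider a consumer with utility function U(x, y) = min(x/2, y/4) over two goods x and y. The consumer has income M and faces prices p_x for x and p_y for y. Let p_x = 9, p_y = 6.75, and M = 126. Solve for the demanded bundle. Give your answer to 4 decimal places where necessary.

With perfect complements, no substitution: consume in ratio x:y = 2:4.
Budget: p_x·x + p_y·2·x = M, so (2·p_x + 4·p_y)·x = 2·M.
Demand: x*(p_x,p_y,M) = 2·M/(2·p_x + 4·p_y), y* = 4·M/(2·p_x + 4·p_y).
Here 2·9 + 4·6.75 = 45, giving x* = 5.6 and y* = 11.2.

x* = 5.6, y* = 11.2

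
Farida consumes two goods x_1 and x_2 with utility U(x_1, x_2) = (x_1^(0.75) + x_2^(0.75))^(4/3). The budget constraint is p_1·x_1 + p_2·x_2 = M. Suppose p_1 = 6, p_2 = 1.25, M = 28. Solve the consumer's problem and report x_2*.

x_2* = 22.1993

MU_x_1 ∝ x_1^(-0.25), MU_x_2 ∝ x_2^(-0.25), so MRS = (x_2/x_1)^(0.25) = p_1/p_2.
Solve for the ratio: x_2/x_1 = [p_1/p_2]^(4).
With the ratio pinned down, the budget gives x_1* = M/(p_1 + p_2·(x_2/x_1)) and x_2* = (x_2/x_1)·x_1*.
Numerically x_2/x_1 = 530.8416, so x_1* = 28/(6 + 1.25·530.8416) = 0.0418 and x_2* = 530.8416·0.0418 = 22.1993.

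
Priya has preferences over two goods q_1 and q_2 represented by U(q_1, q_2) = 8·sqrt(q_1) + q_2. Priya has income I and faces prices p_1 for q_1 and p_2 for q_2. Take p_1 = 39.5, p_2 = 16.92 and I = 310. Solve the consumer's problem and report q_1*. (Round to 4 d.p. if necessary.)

q_1* = 2.9358

Set MRS = p_1/p_2: 4·q_1^(−1/2) = p_1/p_2.
Solve: √q_1 = 4·p_2/p_1, so q_1*(p_1,p_2) = (4·p_2/p_1)², and q_2* = (I − p_1·q_1*)/p_2.
Plugging in: q_1* = (4·16.92/39.5)² = 2.9358.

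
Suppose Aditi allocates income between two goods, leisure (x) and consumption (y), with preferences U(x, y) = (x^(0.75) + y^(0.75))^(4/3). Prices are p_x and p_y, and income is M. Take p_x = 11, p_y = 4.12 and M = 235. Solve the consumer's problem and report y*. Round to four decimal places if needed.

y* = 54.1915

Numerically y/x = 50.813824, so x* = 235/(11 + 4.12·50.813824) = 1.0665 and y* = 50.813824·1.0665 = 54.1915.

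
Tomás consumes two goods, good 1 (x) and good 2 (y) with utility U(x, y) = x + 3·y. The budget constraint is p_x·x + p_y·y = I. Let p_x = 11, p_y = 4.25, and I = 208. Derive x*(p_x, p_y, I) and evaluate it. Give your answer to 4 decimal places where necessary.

Linear utility — the consumer picks whichever good has higher MU/price: 1/11 = 0.0909 vs 3/4.25 = 0.7059.
y gives more utility per dollar, so spend all income on y: y* = I/p_y, x* = 0.
Numerically: x* = 0, y* = 48.9412.

x* = 0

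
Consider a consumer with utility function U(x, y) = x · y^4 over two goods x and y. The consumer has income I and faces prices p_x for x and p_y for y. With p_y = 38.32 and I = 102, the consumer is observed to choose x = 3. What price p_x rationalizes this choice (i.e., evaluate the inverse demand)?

p_x = 6.8

MU_x/MU_y = (y)/(4·x); tangency sets this equal to p_x/p_y.
So p_y·y = 4·p_x·x; combined with the budget, a share 0.2 of income goes to x.
Demand: x*(p_x,p_y,I) = 0.2·I/p_x and y* = 0.8·I/p_y.
Set x* = 3 in the demand function and solve for p_x: p_x = 6.8.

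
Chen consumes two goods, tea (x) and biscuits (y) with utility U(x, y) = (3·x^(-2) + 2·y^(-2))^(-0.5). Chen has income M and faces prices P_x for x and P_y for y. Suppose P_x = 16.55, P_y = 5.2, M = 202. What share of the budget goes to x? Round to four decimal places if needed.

share on x = 0.7124

MU_x ∝ 3·x^(-3), MU_y ∝ 2·y^(-3), so MRS = (3/2)·(y/x)^(3) = P_x/P_y.
Hence y/x = ((2/3)·P_x/P_y)^(1/(3)), i.e. raised to the 1/3 power.
Substitute y = (y/x)·x into the budget: x* = M/(P_x + P_y·(y/x)).
Numerically y/x = 1.284994, so x* = 202/(16.55 + 5.2·1.284994) = 8.6949 and y* = 1.284994·8.6949 = 11.1729.
Expenditure on x: 16.55·8.6949 = 143.9008; share = 0.7124.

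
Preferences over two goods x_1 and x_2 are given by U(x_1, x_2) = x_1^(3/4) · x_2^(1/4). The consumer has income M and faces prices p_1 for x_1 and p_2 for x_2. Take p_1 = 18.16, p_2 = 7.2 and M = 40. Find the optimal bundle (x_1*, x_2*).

x_1* = 1.652, x_2* = 1.3889

At p_1=18.16, p_2=7.2, M=40: x_1* = 0.75·40/18.16 = 1.652, x_2* = 1.3889.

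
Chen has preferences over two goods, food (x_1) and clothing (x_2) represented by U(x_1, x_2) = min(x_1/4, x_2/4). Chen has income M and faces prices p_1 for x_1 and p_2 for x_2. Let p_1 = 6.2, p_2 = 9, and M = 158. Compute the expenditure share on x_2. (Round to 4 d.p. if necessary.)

share on x_2 = 0.5921

With perfect complements, no substitution: consume in ratio x_1:x_2 = 4:4.
Budget: p_1·x_1 + p_2·x_1 = M, so (4·p_1 + 4·p_2)·x_1 = 4·M.
Demand: x_1*(p_1,p_2,M) = 4·M/(4·p_1 + 4·p_2), x_2* = 4·M/(4·p_1 + 4·p_2).
Here 4·6.2 + 4·9 = 60.8, giving x_1* = 10.3947 and x_2* = 10.3947.
Expenditure on x_2: 9·10.3947 = 93.5526; share = 0.5921.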